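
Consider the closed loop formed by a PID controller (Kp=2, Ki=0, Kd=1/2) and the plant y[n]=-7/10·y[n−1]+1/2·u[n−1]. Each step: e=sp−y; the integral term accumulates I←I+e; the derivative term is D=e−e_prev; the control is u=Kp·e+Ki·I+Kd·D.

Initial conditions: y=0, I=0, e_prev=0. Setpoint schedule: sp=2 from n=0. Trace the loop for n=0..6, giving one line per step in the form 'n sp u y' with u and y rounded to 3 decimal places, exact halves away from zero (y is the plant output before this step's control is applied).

0 2 5.000 0.000
1 2 -2.250 2.500
2 2 12.438 -2.875
3 2 -18.016 8.231
4 2 45.040 -14.770
5 2 -85.532 32.859
6 2 184.847 -65.767

(exact arithmetic carried between steps; '≈' marks a value shown rounded to 6 d.p. or computed from one; I and e_prev carry over from the previous line; the table rounds u and y to 3 d.p., halves away from zero)
n=0: y=0, sp=2, e=sp−y=2; I=2, D=e−e_prev=2; u=2·2+0·2+1/2·2=5; next y=-7/10·0+1/2·5=2.5
n=1: y=2.5, sp=2, e=sp−y=-0.5; I=1.5, D=e−e_prev=-2.5; u=2·(-0.5)+0·1.5+1/2·(-2.5)=-2.25; next y=-7/10·2.5+1/2·(-2.25)=-2.875
n=2: y=-2.875, sp=2, e=sp−y=4.875; I=6.375, D=e−e_prev=5.375; u=2·4.875+0·6.375+1/2·5.375=12.4375; next y=-7/10·(-2.875)+1/2·12.4375=8.23125
n=3: y=8.23125, sp=2, e=sp−y=-6.23125; I=0.14375, D=e−e_prev=-11.10625; u=2·(-6.23125)+0·0.14375+1/2·(-11.10625)=-18.015625; next y=-7/10·8.23125+1/2·(-18.015625)≈-14.769688
n=4: y≈-14.769688, sp=2, e=sp−y≈16.769688; I≈16.913438, D=e−e_prev≈23.000938; u=2·16.769688+0·16.913438+1/2·23.000938≈45.039844; next y=-7/10·(-14.769688)+1/2·45.039844≈32.858703
n=5: y≈32.858703, sp=2, e=sp−y≈-30.858703; I≈-13.945266, D=e−e_prev≈-47.628391; u=2·(-30.858703)+0·(-13.945266)+1/2·(-47.628391)≈-85.531602; next y=-7/10·32.858703+1/2·(-85.531602)≈-65.766893
n=6: y≈-65.766893, sp=2, e=sp−y≈67.766893; I≈53.821627, D=e−e_prev≈98.625596; u=2·67.766893+0·53.821627+1/2·98.625596≈184.846584; next y=-7/10·(-65.766893)+1/2·184.846584≈138.460117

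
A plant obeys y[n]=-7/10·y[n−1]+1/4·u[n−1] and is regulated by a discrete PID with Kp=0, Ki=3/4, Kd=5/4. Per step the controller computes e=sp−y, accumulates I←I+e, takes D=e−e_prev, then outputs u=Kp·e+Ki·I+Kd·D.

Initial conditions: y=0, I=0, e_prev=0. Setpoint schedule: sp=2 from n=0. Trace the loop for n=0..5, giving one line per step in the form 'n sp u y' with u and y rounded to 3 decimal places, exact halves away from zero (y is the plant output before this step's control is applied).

(exact arithmetic carried between steps; '≈' marks a value shown rounded to 6 d.p. or computed from one; I and e_prev carry over from the previous line; the table rounds u and y to 3 d.p., halves away from zero)
n=0: y=0, sp=2, e=sp−y=2; I=2, D=e−e_prev=2; u=0·2+3/4·2+5/4·2=4; next y=-7/10·0+1/4·4=1
n=1: y=1, sp=2, e=sp−y=1; I=3, D=e−e_prev=-1; u=0·1+3/4·3+5/4·(-1)=1; next y=-7/10·1+1/4·1=-0.45
n=2: y=-0.45, sp=2, e=sp−y=2.45; I=5.45, D=e−e_prev=1.45; u=0·2.45+3/4·5.45+5/4·1.45=5.9; next y=-7/10·(-0.45)+1/4·5.9=1.79
n=3: y=1.79, sp=2, e=sp−y=0.21; I=5.66, D=e−e_prev=-2.24; u=0·0.21+3/4·5.66+5/4·(-2.24)=1.445; next y=-7/10·1.79+1/4·1.445=-0.89175
n=4: y=-0.89175, sp=2, e=sp−y=2.89175; I=8.55175, D=e−e_prev=2.68175; u=0·2.89175+3/4·8.55175+5/4·2.68175=9.766; next y=-7/10·(-0.89175)+1/4·9.766=3.065725
n=5: y=3.065725, sp=2, e=sp−y=-1.065725; I=7.486025, D=e−e_prev=-3.957475; u=0·(-1.065725)+3/4·7.486025+5/4·(-3.957475)=0.667675; next y=-7/10·3.065725+1/4·0.667675≈-1.979089

0 2 4.000 0.000
1 2 1.000 1.000
2 2 5.900 -0.450
3 2 1.445 1.790
4 2 9.766 -0.892
5 2 0.668 3.066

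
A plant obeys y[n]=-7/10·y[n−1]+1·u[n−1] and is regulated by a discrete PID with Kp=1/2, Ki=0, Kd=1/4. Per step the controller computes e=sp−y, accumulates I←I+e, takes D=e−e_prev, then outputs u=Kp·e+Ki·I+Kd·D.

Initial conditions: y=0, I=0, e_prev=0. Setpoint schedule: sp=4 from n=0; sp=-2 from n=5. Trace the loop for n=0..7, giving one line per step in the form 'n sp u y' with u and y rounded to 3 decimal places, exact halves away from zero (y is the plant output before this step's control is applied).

0 4 3.000 0.000
1 4 -0.250 3.000
2 4 4.513 -2.350
3 4 -3.206 6.158
4 4 9.176 -7.516
5 -2 -15.207 14.437
6 -2 21.594 -25.313
7 -2 -36.813 39.313

(exact arithmetic carried between steps; '≈' marks a value shown rounded to 6 d.p. or computed from one; I and e_prev carry over from the previous line; the table rounds u and y to 3 d.p., halves away from zero)
n=0: y=0, sp=4, e=sp−y=4; I=4, D=e−e_prev=4; u=1/2·4+0·4+1/4·4=3; next y=-7/10·0+1·3=3
n=1: y=3, sp=4, e=sp−y=1; I=5, D=e−e_prev=-3; u=1/2·1+0·5+1/4·(-3)=-0.25; next y=-7/10·3+1·(-0.25)=-2.35
n=2: y=-2.35, sp=4, e=sp−y=6.35; I=11.35, D=e−e_prev=5.35; u=1/2·6.35+0·11.35+1/4·5.35=4.5125; next y=-7/10·(-2.35)+1·4.5125=6.1575
n=3: y=6.1575, sp=4, e=sp−y=-2.1575; I=9.1925, D=e−e_prev=-8.5075; u=1/2·(-2.1575)+0·9.1925+1/4·(-8.5075)=-3.205625; next y=-7/10·6.1575+1·(-3.205625)=-7.515875
n=4: y=-7.515875, sp=4, e=sp−y=11.515875; I=20.708375, D=e−e_prev=13.673375; u=1/2·11.515875+0·20.708375+1/4·13.673375≈9.176281; next y=-7/10·(-7.515875)+1·9.176281≈14.437394
n=5: y≈14.437394, sp=-2, e=sp−y≈-16.437394; I≈4.270981, D=e−e_prev≈-27.953269; u=1/2·(-16.437394)+0·4.270981+1/4·(-27.953269)≈-15.207014; next y=-7/10·14.437394+1·(-15.207014)≈-25.313190
n=6: y≈-25.313190, sp=-2, e=sp−y≈23.313190; I≈27.584171, D=e−e_prev≈39.750583; u=1/2·23.313190+0·27.584171+1/4·39.750583≈21.594241; next y=-7/10·(-25.313190)+1·21.594241≈39.313473
n=7: y≈39.313473, sp=-2, e=sp−y≈-41.313473; I≈-13.729303, D=e−e_prev≈-64.626663; u=1/2·(-41.313473)+0·(-13.729303)+1/4·(-64.626663)≈-36.813403; next y=-7/10·39.313473+1·(-36.813403)≈-64.332834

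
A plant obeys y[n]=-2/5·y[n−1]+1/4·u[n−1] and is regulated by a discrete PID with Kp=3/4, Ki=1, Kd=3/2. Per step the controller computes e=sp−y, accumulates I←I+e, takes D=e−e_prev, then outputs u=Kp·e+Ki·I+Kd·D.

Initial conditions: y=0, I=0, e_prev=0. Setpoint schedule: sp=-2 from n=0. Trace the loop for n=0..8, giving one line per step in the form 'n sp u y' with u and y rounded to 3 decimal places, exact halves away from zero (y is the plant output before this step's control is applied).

(exact arithmetic carried between steps; '≈' marks a value shown rounded to 6 d.p. or computed from one; I and e_prev carry over from the previous line; the table rounds u and y to 3 d.p., halves away from zero)
n=0: y=0, sp=-2, e=sp−y=-2; I=-2, D=e−e_prev=-2; u=3/4·(-2)+1·(-2)+3/2·(-2)=-6.5; next y=-2/5·0+1/4·(-6.5)=-1.625
n=1: y=-1.625, sp=-2, e=sp−y=-0.375; I=-2.375, D=e−e_prev=1.625; u=3/4·(-0.375)+1·(-2.375)+3/2·1.625=-0.21875; next y=-2/5·(-1.625)+1/4·(-0.21875)≈0.595313
n=2: y≈0.595313, sp=-2, e=sp−y≈-2.595313; I≈-4.970313, D=e−e_prev≈-2.220313; u=3/4·(-2.595313)+1·(-4.970313)+3/2·(-2.220313)≈-10.247266; next y=-2/5·0.595313+1/4·(-10.247266)≈-2.799941
n=3: y≈-2.799941, sp=-2, e=sp−y≈0.799941; I≈-4.170371, D=e−e_prev≈3.395254; u=3/4·0.799941+1·(-4.170371)+3/2·3.395254≈1.522466; next y=-2/5·(-2.799941)+1/4·1.522466≈1.500593
n=4: y≈1.500593, sp=-2, e=sp−y≈-3.500593; I≈-7.670964, D=e−e_prev≈-4.300534; u=3/4·(-3.500593)+1·(-7.670964)+3/2·(-4.300534)≈-16.747211; next y=-2/5·1.500593+1/4·(-16.747211)≈-4.787040
n=5: y≈-4.787040, sp=-2, e=sp−y≈2.787040; I≈-4.883924, D=e−e_prev≈6.287633; u=3/4·2.787040+1·(-4.883924)+3/2·6.287633≈6.637805; next y=-2/5·(-4.787040)+1/4·6.637805≈3.574267
n=6: y≈3.574267, sp=-2, e=sp−y≈-5.574267; I≈-10.458191, D=e−e_prev≈-8.361307; u=3/4·(-5.574267)+1·(-10.458191)+3/2·(-8.361307)≈-27.180852; next y=-2/5·3.574267+1/4·(-27.180852)≈-8.224920
n=7: y≈-8.224920, sp=-2, e=sp−y≈6.224920; I≈-4.233271, D=e−e_prev≈11.799187; u=3/4·6.224920+1·(-4.233271)+3/2·11.799187≈18.134199; next y=-2/5·(-8.224920)+1/4·18.134199≈7.823518
n=8: y≈7.823518, sp=-2, e=sp−y≈-9.823518; I≈-14.056789, D=e−e_prev≈-16.048438; u=3/4·(-9.823518)+1·(-14.056789)+3/2·(-16.048438)≈-45.497084; next y=-2/5·7.823518+1/4·(-45.497084)≈-14.503678

0 -2 -6.500 0.000
1 -2 -0.219 -1.625
2 -2 -10.247 0.595
3 -2 1.522 -2.800
4 -2 -16.747 1.501
5 -2 6.638 -4.787
6 -2 -27.181 3.574
7 -2 18.134 -8.225
8 -2 -45.497 7.824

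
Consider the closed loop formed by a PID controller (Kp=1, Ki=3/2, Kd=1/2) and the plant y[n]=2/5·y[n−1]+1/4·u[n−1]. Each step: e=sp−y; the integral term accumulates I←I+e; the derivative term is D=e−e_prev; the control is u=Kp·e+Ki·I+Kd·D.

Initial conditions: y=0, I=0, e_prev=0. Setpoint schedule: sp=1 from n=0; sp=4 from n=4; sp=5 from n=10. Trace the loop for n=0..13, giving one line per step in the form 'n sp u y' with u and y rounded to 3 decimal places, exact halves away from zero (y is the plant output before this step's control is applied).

0 1 3.000 0.000
1 1 1.750 0.750
2 1 2.538 0.738
3 1 2.349 0.929
4 4 11.462 0.959
5 4 7.668 3.249
6 4 10.037 3.217
7 4 9.458 3.796
8 4 9.793 3.883
9 4 9.657 4.001
10 5 12.674 4.015
11 5 11.380 4.774
12 5 12.157 4.755
13 5 11.956 4.941

(exact arithmetic carried between steps; '≈' marks a value shown rounded to 6 d.p. or computed from one; I and e_prev carry over from the previous line; the table rounds u and y to 3 d.p., halves away from zero)
n=0: y=0, sp=1, e=sp−y=1; I=1, D=e−e_prev=1; u=1·1+3/2·1+1/2·1=3; next y=2/5·0+1/4·3=0.75
n=1: y=0.75, sp=1, e=sp−y=0.25; I=1.25, D=e−e_prev=-0.75; u=1·0.25+3/2·1.25+1/2·(-0.75)=1.75; next y=2/5·0.75+1/4·1.75=0.7375
n=2: y=0.7375, sp=1, e=sp−y=0.2625; I=1.5125, D=e−e_prev=0.0125; u=1·0.2625+3/2·1.5125+1/2·0.0125=2.5375; next y=2/5·0.7375+1/4·2.5375=0.929375
n=3: y=0.929375, sp=1, e=sp−y=0.070625; I=1.583125, D=e−e_prev=-0.191875; u=1·0.070625+3/2·1.583125+1/2·(-0.191875)=2.349375; next y=2/5·0.929375+1/4·2.349375≈0.959094
n=4: y≈0.959094, sp=4, e=sp−y≈3.040906; I≈4.624031, D=e−e_prev≈2.970281; u=1·3.040906+3/2·4.624031+1/2·2.970281≈11.462094; next y=2/5·0.959094+1/4·11.462094≈3.249161
n=5: y≈3.249161, sp=4, e=sp−y≈0.750839; I≈5.374870, D=e−e_prev≈-2.290067; u=1·0.750839+3/2·5.374870+1/2·(-2.290067)≈7.668111; next y=2/5·3.249161+1/4·7.668111≈3.216692
n=6: y≈3.216692, sp=4, e=sp−y≈0.783308; I≈6.158178, D=e−e_prev≈0.032469; u=1·0.783308+3/2·6.158178+1/2·0.032469≈10.036810; next y=2/5·3.216692+1/4·10.036810≈3.795879
n=7: y≈3.795879, sp=4, e=sp−y≈0.204121; I≈6.362299, D=e−e_prev≈-0.579187; u=1·0.204121+3/2·6.362299+1/2·(-0.579187)≈9.457976; next y=2/5·3.795879+1/4·9.457976≈3.882846
n=8: y≈3.882846, sp=4, e=sp−y≈0.117154; I≈6.479453, D=e−e_prev≈-0.086966; u=1·0.117154+3/2·6.479453+1/2·(-0.086966)≈9.792851; next y=2/5·3.882846+1/4·9.792851≈4.001351
n=9: y≈4.001351, sp=4, e=sp−y≈-0.001351; I≈6.478102, D=e−e_prev≈-0.118505; u=1·(-0.001351)+3/2·6.478102+1/2·(-0.118505)≈9.656550; next y=2/5·4.001351+1/4·9.656550≈4.014678
n=10: y≈4.014678, sp=5, e=sp−y≈0.985322; I≈7.463424, D=e−e_prev≈0.986673; u=1·0.985322+3/2·7.463424+1/2·0.986673≈12.673795; next y=2/5·4.014678+1/4·12.673795≈4.774320
n=11: y≈4.774320, sp=5, e=sp−y≈0.225680; I≈7.689104, D=e−e_prev≈-0.759642; u=1·0.225680+3/2·7.689104+1/2·(-0.759642)≈11.379516; next y=2/5·4.774320+1/4·11.379516≈4.754607
n=12: y≈4.754607, sp=5, e=sp−y≈0.245393; I≈7.934498, D=e−e_prev≈0.019713; u=1·0.245393+3/2·7.934498+1/2·0.019713≈12.156996; next y=2/5·4.754607+1/4·12.156996≈4.941092
n=13: y≈4.941092, sp=5, e=sp−y≈0.058908; I≈7.993406, D=e−e_prev≈-0.186485; u=1·0.058908+3/2·7.993406+1/2·(-0.186485)≈11.955775; next y=2/5·4.941092+1/4·11.955775≈4.965380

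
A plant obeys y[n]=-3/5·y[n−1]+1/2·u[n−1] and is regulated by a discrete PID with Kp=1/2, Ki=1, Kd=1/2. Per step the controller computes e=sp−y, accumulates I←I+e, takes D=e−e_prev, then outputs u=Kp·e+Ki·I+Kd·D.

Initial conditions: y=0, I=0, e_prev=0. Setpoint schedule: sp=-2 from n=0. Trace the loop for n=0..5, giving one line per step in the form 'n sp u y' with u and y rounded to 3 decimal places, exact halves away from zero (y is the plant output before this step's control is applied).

0 -2 -4.000 0.000
1 -2 -1.000 -2.000
2 -2 -7.400 0.700
3 -2 0.890 -4.120
4 -2 -13.474 2.917
5 -2 7.936 -8.487

(exact arithmetic carried between steps; '≈' marks a value shown rounded to 6 d.p. or computed from one; I and e_prev carry over from the previous line; the table rounds u and y to 3 d.p., halves away from zero)
n=0: y=0, sp=-2, e=sp−y=-2; I=-2, D=e−e_prev=-2; u=1/2·(-2)+1·(-2)+1/2·(-2)=-4; next y=-3/5·0+1/2·(-4)=-2
n=1: y=-2, sp=-2, e=sp−y=0; I=-2, D=e−e_prev=2; u=1/2·0+1·(-2)+1/2·2=-1; next y=-3/5·(-2)+1/2·(-1)=0.7
n=2: y=0.7, sp=-2, e=sp−y=-2.7; I=-4.7, D=e−e_prev=-2.7; u=1/2·(-2.7)+1·(-4.7)+1/2·(-2.7)=-7.4; next y=-3/5·0.7+1/2·(-7.4)=-4.12
n=3: y=-4.12, sp=-2, e=sp−y=2.12; I=-2.58, D=e−e_prev=4.82; u=1/2·2.12+1·(-2.58)+1/2·4.82=0.89; next y=-3/5·(-4.12)+1/2·0.89=2.917
n=4: y=2.917, sp=-2, e=sp−y=-4.917; I=-7.497, D=e−e_prev=-7.037; u=1/2·(-4.917)+1·(-7.497)+1/2·(-7.037)=-13.474; next y=-3/5·2.917+1/2·(-13.474)=-8.4872
n=5: y=-8.4872, sp=-2, e=sp−y=6.4872; I=-1.0098, D=e−e_prev=11.4042; u=1/2·6.4872+1·(-1.0098)+1/2·11.4042=7.9359; next y=-3/5·(-8.4872)+1/2·7.9359=9.06027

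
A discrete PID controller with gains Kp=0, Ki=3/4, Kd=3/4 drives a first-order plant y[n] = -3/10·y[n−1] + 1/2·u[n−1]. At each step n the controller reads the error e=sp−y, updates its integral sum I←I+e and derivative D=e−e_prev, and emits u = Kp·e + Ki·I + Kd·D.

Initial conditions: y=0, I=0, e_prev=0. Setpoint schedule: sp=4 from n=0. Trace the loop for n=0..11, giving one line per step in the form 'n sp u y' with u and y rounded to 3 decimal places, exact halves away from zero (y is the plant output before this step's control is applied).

(exact arithmetic carried between steps; '≈' marks a value shown rounded to 6 d.p. or computed from one; I and e_prev carry over from the previous line; the table rounds u and y to 3 d.p., halves away from zero)
n=0: y=0, sp=4, e=sp−y=4; I=4, D=e−e_prev=4; u=0·4+3/4·4+3/4·4=6; next y=-3/10·0+1/2·6=3
n=1: y=3, sp=4, e=sp−y=1; I=5, D=e−e_prev=-3; u=0·1+3/4·5+3/4·(-3)=1.5; next y=-3/10·3+1/2·1.5=-0.15
n=2: y=-0.15, sp=4, e=sp−y=4.15; I=9.15, D=e−e_prev=3.15; u=0·4.15+3/4·9.15+3/4·3.15=9.225; next y=-3/10·(-0.15)+1/2·9.225=4.6575
n=3: y=4.6575, sp=4, e=sp−y=-0.6575; I=8.4925, D=e−e_prev=-4.8075; u=0·(-0.6575)+3/4·8.4925+3/4·(-4.8075)=2.76375; next y=-3/10·4.6575+1/2·2.76375=-0.015375
n=4: y=-0.015375, sp=4, e=sp−y=4.015375; I=12.507875, D=e−e_prev=4.672875; u=0·4.015375+3/4·12.507875+3/4·4.672875≈12.885563; next y=-3/10·(-0.015375)+1/2·12.885563≈6.447394
n=5: y≈6.447394, sp=4, e=sp−y≈-2.447394; I≈10.060481, D=e−e_prev≈-6.462769; u=0·(-2.447394)+3/4·10.060481+3/4·(-6.462769)≈2.698284; next y=-3/10·6.447394+1/2·2.698284≈-0.585076
n=6: y≈-0.585076, sp=4, e=sp−y≈4.585076; I≈14.645557, D=e−e_prev≈7.032470; u=0·4.585076+3/4·14.645557+3/4·7.032470≈16.258520; next y=-3/10·(-0.585076)+1/2·16.258520≈8.304783
n=7: y≈8.304783, sp=4, e=sp−y≈-4.304783; I≈10.340774, D=e−e_prev≈-8.889859; u=0·(-4.304783)+3/4·10.340774+3/4·(-8.889859)≈1.088187; next y=-3/10·8.304783+1/2·1.088187≈-1.947342
n=8: y≈-1.947342, sp=4, e=sp−y≈5.947342; I≈16.288116, D=e−e_prev≈10.252124; u=0·5.947342+3/4·16.288116+3/4·10.252124≈19.905180; next y=-3/10·(-1.947342)+1/2·19.905180≈10.536793
n=9: y≈10.536793, sp=4, e=sp−y≈-6.536793; I≈9.751323, D=e−e_prev≈-12.484134; u=0·(-6.536793)+3/4·9.751323+3/4·(-12.484134)≈-2.049608; next y=-3/10·10.536793+1/2·(-2.049608)≈-4.185842
n=10: y≈-4.185842, sp=4, e=sp−y≈8.185842; I≈17.937165, D=e−e_prev≈14.722634; u=0·8.185842+3/4·17.937165+3/4·14.722634≈24.494850; next y=-3/10·(-4.185842)+1/2·24.494850≈13.503177
n=11: y≈13.503177, sp=4, e=sp−y≈-9.503177; I≈8.433988, D=e−e_prev≈-17.689019; u=0·(-9.503177)+3/4·8.433988+3/4·(-17.689019)≈-6.941274; next y=-3/10·13.503177+1/2·(-6.941274)≈-7.521590

0 4 6.000 0.000
1 4 1.500 3.000
2 4 9.225 -0.150
3 4 2.764 4.658
4 4 12.886 -0.015
5 4 2.698 6.447
6 4 16.259 -0.585
7 4 1.088 8.305
8 4 19.905 -1.947
9 4 -2.050 10.537
10 4 24.495 -4.186
11 4 -6.941 13.503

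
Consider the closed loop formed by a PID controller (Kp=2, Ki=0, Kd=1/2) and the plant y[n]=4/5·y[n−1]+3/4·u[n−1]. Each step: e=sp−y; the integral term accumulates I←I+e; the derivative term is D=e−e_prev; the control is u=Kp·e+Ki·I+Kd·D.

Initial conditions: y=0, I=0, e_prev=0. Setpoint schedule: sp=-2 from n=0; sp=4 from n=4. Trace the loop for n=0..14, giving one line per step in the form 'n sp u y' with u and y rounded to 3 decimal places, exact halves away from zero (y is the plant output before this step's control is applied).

(exact arithmetic carried between steps; '≈' marks a value shown rounded to 6 d.p. or computed from one; I and e_prev carry over from the previous line; the table rounds u and y to 3 d.p., halves away from zero)
n=0: y=0, sp=-2, e=sp−y=-2; I=-2, D=e−e_prev=-2; u=2·(-2)+0·(-2)+1/2·(-2)=-5; next y=4/5·0+3/4·(-5)=-3.75
n=1: y=-3.75, sp=-2, e=sp−y=1.75; I=-0.25, D=e−e_prev=3.75; u=2·1.75+0·(-0.25)+1/2·3.75=5.375; next y=4/5·(-3.75)+3/4·5.375=1.03125
n=2: y=1.03125, sp=-2, e=sp−y=-3.03125; I=-3.28125, D=e−e_prev=-4.78125; u=2·(-3.03125)+0·(-3.28125)+1/2·(-4.78125)=-8.453125; next y=4/5·1.03125+3/4·(-8.453125)≈-5.514844
n=3: y≈-5.514844, sp=-2, e=sp−y≈3.514844; I≈0.233594, D=e−e_prev≈6.546094; u=2·3.514844+0·0.233594+1/2·6.546094≈10.302734; next y=4/5·(-5.514844)+3/4·10.302734≈3.315176
n=4: y≈3.315176, sp=4, e=sp−y≈0.684824; I≈0.918418, D=e−e_prev≈-2.830020; u=2·0.684824+0·0.918418+1/2·(-2.830020)≈-0.045361; next y=4/5·3.315176+3/4·(-0.045361)≈2.618120
n=5: y≈2.618120, sp=4, e=sp−y≈1.381880; I≈2.300298, D=e−e_prev≈0.697056; u=2·1.381880+0·2.300298+1/2·0.697056≈3.112289; next y=4/5·2.618120+3/4·3.112289≈4.428712
n=6: y≈4.428712, sp=4, e=sp−y≈-0.428712; I≈1.871586, D=e−e_prev≈-1.810593; u=2·(-0.428712)+0·1.871586+1/2·(-1.810593)≈-1.762721; next y=4/5·4.428712+3/4·(-1.762721)≈2.220929
n=7: y≈2.220929, sp=4, e=sp−y≈1.779071; I≈3.650657, D=e−e_prev≈2.207783; u=2·1.779071+0·3.650657+1/2·2.207783≈4.662033; next y=4/5·2.220929+3/4·4.662033≈5.273268
n=8: y≈5.273268, sp=4, e=sp−y≈-1.273268; I≈2.377389, D=e−e_prev≈-3.052339; u=2·(-1.273268)+0·2.377389+1/2·(-3.052339)≈-4.072706; next y=4/5·5.273268+3/4·(-4.072706)≈1.164085
n=9: y≈1.164085, sp=4, e=sp−y≈2.835915; I≈5.213304, D=e−e_prev≈4.109183; u=2·2.835915+0·5.213304+1/2·4.109183≈7.726422; next y=4/5·1.164085+3/4·7.726422≈6.726084
n=10: y≈6.726084, sp=4, e=sp−y≈-2.726084; I≈2.487219, D=e−e_prev≈-5.561999; u=2·(-2.726084)+0·2.487219+1/2·(-5.561999)≈-8.233168; next y=4/5·6.726084+3/4·(-8.233168)≈-0.794009
n=11: y≈-0.794009, sp=4, e=sp−y≈4.794009; I≈7.281228, D=e−e_prev≈7.520093; u=2·4.794009+0·7.281228+1/2·7.520093≈13.348064; next y=4/5·(-0.794009)+3/4·13.348064≈9.375841
n=12: y≈9.375841, sp=4, e=sp−y≈-5.375841; I≈1.905387, D=e−e_prev≈-10.169850; u=2·(-5.375841)+0·1.905387+1/2·(-10.169850)≈-15.836607; next y=4/5·9.375841+3/4·(-15.836607)≈-4.376782
n=13: y≈-4.376782, sp=4, e=sp−y≈8.376782; I≈10.282169, D=e−e_prev≈13.752623; u=2·8.376782+0·10.282169+1/2·13.752623≈23.629876; next y=4/5·(-4.376782)+3/4·23.629876≈14.220981
n=14: y≈14.220981, sp=4, e=sp−y≈-10.220981; I≈0.061188, D=e−e_prev≈-18.597764; u=2·(-10.220981)+0·0.061188+1/2·(-18.597764)≈-29.740845; next y=4/5·14.220981+3/4·(-29.740845)≈-10.928848

0 -2 -5.000 0.000
1 -2 5.375 -3.750
2 -2 -8.453 1.031
3 -2 10.303 -5.515
4 4 -0.045 3.315
5 4 3.112 2.618
6 4 -1.763 4.429
7 4 4.662 2.221
8 4 -4.073 5.273
9 4 7.726 1.164
10 4 -8.233 6.726
11 4 13.348 -0.794
12 4 -15.837 9.376
13 4 23.630 -4.377
14 4 -29.741 14.221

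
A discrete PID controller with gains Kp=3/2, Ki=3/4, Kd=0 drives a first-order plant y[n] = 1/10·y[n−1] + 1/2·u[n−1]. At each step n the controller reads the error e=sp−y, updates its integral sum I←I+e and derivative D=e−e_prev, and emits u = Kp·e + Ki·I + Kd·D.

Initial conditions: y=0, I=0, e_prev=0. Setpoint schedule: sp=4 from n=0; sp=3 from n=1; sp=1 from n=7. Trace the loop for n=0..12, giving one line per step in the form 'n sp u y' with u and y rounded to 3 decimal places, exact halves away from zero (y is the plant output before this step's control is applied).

(exact arithmetic carried between steps; '≈' marks a value shown rounded to 6 d.p. or computed from one; I and e_prev carry over from the previous line; the table rounds u and y to 3 d.p., halves away from zero)
n=0: y=0, sp=4, e=sp−y=4; I=4, D=e−e_prev=4; u=3/2·4+3/4·4+0·4=9; next y=1/10·0+1/2·9=4.5
n=1: y=4.5, sp=3, e=sp−y=-1.5; I=2.5, D=e−e_prev=-5.5; u=3/2·(-1.5)+3/4·2.5+0·(-5.5)=-0.375; next y=1/10·4.5+1/2·(-0.375)=0.2625
n=2: y=0.2625, sp=3, e=sp−y=2.7375; I=5.2375, D=e−e_prev=4.2375; u=3/2·2.7375+3/4·5.2375+0·4.2375=8.034375; next y=1/10·0.2625+1/2·8.034375≈4.043438
n=3: y≈4.043438, sp=3, e=sp−y≈-1.043438; I≈4.194063, D=e−e_prev≈-3.780938; u=3/2·(-1.043438)+3/4·4.194063+0·(-3.780938)≈1.580391; next y=1/10·4.043438+1/2·1.580391≈1.194539
n=4: y≈1.194539, sp=3, e=sp−y≈1.805461; I≈5.999523, D=e−e_prev≈2.848898; u=3/2·1.805461+3/4·5.999523+0·2.848898≈7.207834; next y=1/10·1.194539+1/2·7.207834≈3.723371
n=5: y≈3.723371, sp=3, e=sp−y≈-0.723371; I≈5.276153, D=e−e_prev≈-2.528832; u=3/2·(-0.723371)+3/4·5.276153+0·(-2.528832)≈2.872058; next y=1/10·3.723371+1/2·2.872058≈1.808366
n=6: y≈1.808366, sp=3, e=sp−y≈1.191634; I≈6.467786, D=e−e_prev≈1.915005; u=3/2·1.191634+3/4·6.467786+0·1.915005≈6.638291; next y=1/10·1.808366+1/2·6.638291≈3.499982
n=7: y≈3.499982, sp=1, e=sp−y≈-2.499982; I≈3.967804, D=e−e_prev≈-3.691616; u=3/2·(-2.499982)+3/4·3.967804+0·(-3.691616)≈-0.774120; next y=1/10·3.499982+1/2·(-0.774120)≈-0.037062
n=8: y≈-0.037062, sp=1, e=sp−y≈1.037062; I≈5.004866, D=e−e_prev≈3.537044; u=3/2·1.037062+3/4·5.004866+0·3.537044≈5.309242; next y=1/10·(-0.037062)+1/2·5.309242≈2.650915
n=9: y≈2.650915, sp=1, e=sp−y≈-1.650915; I≈3.353951, D=e−e_prev≈-2.687976; u=3/2·(-1.650915)+3/4·3.353951+0·(-2.687976)≈0.039091; next y=1/10·2.650915+1/2·0.039091≈0.284637
n=10: y≈0.284637, sp=1, e=sp−y≈0.715363; I≈4.069314, D=e−e_prev≈2.366278; u=3/2·0.715363+3/4·4.069314+0·2.366278≈4.125030; next y=1/10·0.284637+1/2·4.125030≈2.090979
n=11: y≈2.090979, sp=1, e=sp−y≈-1.090979; I≈2.978335, D=e−e_prev≈-1.806342; u=3/2·(-1.090979)+3/4·2.978335+0·(-1.806342)≈0.597284; next y=1/10·2.090979+1/2·0.597284≈0.507740
n=12: y≈0.507740, sp=1, e=sp−y≈0.492260; I≈3.470596, D=e−e_prev≈1.583239; u=3/2·0.492260+3/4·3.470596+0·1.583239≈3.341337; next y=1/10·0.507740+1/2·3.341337≈1.721443

0 4 9.000 0.000
1 3 -0.375 4.500
2 3 8.034 0.263
3 3 1.580 4.043
4 3 7.208 1.195
5 3 2.872 3.723
6 3 6.638 1.808
7 1 -0.774 3.500
8 1 5.309 -0.037
9 1 0.039 2.651
10 1 4.125 0.285
11 1 0.597 2.091
12 1 3.341 0.508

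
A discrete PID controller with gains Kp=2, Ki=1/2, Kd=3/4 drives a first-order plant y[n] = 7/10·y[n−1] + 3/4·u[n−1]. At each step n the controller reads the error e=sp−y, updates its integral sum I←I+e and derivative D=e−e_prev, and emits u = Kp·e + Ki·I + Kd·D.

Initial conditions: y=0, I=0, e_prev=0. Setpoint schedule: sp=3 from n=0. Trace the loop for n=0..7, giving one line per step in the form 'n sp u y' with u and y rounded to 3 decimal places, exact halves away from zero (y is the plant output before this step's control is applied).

0 3 9.750 0.000
1 3 -14.766 7.313
2 3 31.683 -5.955
3 3 -56.825 19.594
4 3 111.654 -28.903
5 3 -209.105 63.509
6 3 401.563 -112.372
7 3 -761.035 222.512

(exact arithmetic carried between steps; '≈' marks a value shown rounded to 6 d.p. or computed from one; I and e_prev carry over from the previous line; the table rounds u and y to 3 d.p., halves away from zero)
n=0: y=0, sp=3, e=sp−y=3; I=3, D=e−e_prev=3; u=2·3+1/2·3+3/4·3=9.75; next y=7/10·0+3/4·9.75=7.3125
n=1: y=7.3125, sp=3, e=sp−y=-4.3125; I=-1.3125, D=e−e_prev=-7.3125; u=2·(-4.3125)+1/2·(-1.3125)+3/4·(-7.3125)=-14.765625; next y=7/10·7.3125+3/4·(-14.765625)≈-5.955469
n=2: y≈-5.955469, sp=3, e=sp−y≈8.955469; I≈7.642969, D=e−e_prev≈13.267969; u=2·8.955469+1/2·7.642969+3/4·13.267969≈31.683398; next y=7/10·(-5.955469)+3/4·31.683398≈19.593721
n=3: y≈19.593721, sp=3, e=sp−y≈-16.593721; I≈-8.950752, D=e−e_prev≈-25.549189; u=2·(-16.593721)+1/2·(-8.950752)+3/4·(-25.549189)≈-56.824709; next y=7/10·19.593721+3/4·(-56.824709)≈-28.902928
n=4: y≈-28.902928, sp=3, e=sp−y≈31.902928; I≈22.952176, D=e−e_prev≈48.496648; u=2·31.902928+1/2·22.952176+3/4·48.496648≈111.654429; next y=7/10·(-28.902928)+3/4·111.654429≈63.508773
n=5: y≈63.508773, sp=3, e=sp−y≈-60.508773; I≈-37.556597, D=e−e_prev≈-92.411700; u=2·(-60.508773)+1/2·(-37.556597)+3/4·(-92.411700)≈-209.104619; next y=7/10·63.508773+3/4·(-209.104619)≈-112.372323
n=6: y≈-112.372323, sp=3, e=sp−y≈115.372323; I≈77.815726, D=e−e_prev≈175.881096; u=2·115.372323+1/2·77.815726+3/4·175.881096≈401.563332; next y=7/10·(-112.372323)+3/4·401.563332≈222.511873
n=7: y≈222.511873, sp=3, e=sp−y≈-219.511873; I≈-141.696146, D=e−e_prev≈-334.884196; u=2·(-219.511873)+1/2·(-141.696146)+3/4·(-334.884196)≈-761.034965; next y=7/10·222.511873+3/4·(-761.034965)≈-415.017913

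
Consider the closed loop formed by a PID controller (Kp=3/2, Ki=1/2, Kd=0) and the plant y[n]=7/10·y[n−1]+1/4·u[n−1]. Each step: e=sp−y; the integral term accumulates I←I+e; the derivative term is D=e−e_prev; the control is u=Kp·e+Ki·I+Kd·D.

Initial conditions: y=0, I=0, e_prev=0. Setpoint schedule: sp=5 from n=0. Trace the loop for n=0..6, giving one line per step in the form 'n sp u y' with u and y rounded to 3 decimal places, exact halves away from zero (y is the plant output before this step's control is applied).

0 5 10.000 0.000
1 5 7.500 2.500
2 5 6.500 3.625
3 5 6.113 4.163
4 5 5.973 4.442
5 5 5.930 4.602
6 5 5.925 4.704

(exact arithmetic carried between steps; '≈' marks a value shown rounded to 6 d.p. or computed from one; I and e_prev carry over from the previous line; the table rounds u and y to 3 d.p., halves away from zero)
n=0: y=0, sp=5, e=sp−y=5; I=5, D=e−e_prev=5; u=3/2·5+1/2·5+0·5=10; next y=7/10·0+1/4·10=2.5
n=1: y=2.5, sp=5, e=sp−y=2.5; I=7.5, D=e−e_prev=-2.5; u=3/2·2.5+1/2·7.5+0·(-2.5)=7.5; next y=7/10·2.5+1/4·7.5=3.625
n=2: y=3.625, sp=5, e=sp−y=1.375; I=8.875, D=e−e_prev=-1.125; u=3/2·1.375+1/2·8.875+0·(-1.125)=6.5; next y=7/10·3.625+1/4·6.5=4.1625
n=3: y=4.1625, sp=5, e=sp−y=0.8375; I=9.7125, D=e−e_prev=-0.5375; u=3/2·0.8375+1/2·9.7125+0·(-0.5375)=6.1125; next y=7/10·4.1625+1/4·6.1125=4.441875
n=4: y=4.441875, sp=5, e=sp−y=0.558125; I=10.270625, D=e−e_prev=-0.279375; u=3/2·0.558125+1/2·10.270625+0·(-0.279375)=5.9725; next y=7/10·4.441875+1/4·5.9725≈4.602438
n=5: y≈4.602438, sp=5, e=sp−y≈0.397563; I≈10.668188, D=e−e_prev≈-0.160563; u=3/2·0.397563+1/2·10.668188+0·(-0.160563)≈5.930438; next y=7/10·4.602438+1/4·5.930438≈4.704316
n=6: y≈4.704316, sp=5, e=sp−y≈0.295684; I≈10.963872, D=e−e_prev≈-0.101878; u=3/2·0.295684+1/2·10.963872+0·(-0.101878)≈5.925463; next y=7/10·4.704316+1/4·5.925463≈4.774387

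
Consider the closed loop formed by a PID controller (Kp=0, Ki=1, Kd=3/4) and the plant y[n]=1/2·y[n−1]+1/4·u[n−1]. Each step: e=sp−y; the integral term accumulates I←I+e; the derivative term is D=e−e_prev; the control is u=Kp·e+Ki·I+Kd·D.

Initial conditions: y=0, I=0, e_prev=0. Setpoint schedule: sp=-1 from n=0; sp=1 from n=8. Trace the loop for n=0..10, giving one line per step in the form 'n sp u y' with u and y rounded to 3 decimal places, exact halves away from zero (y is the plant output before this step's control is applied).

(exact arithmetic carried between steps; '≈' marks a value shown rounded to 6 d.p. or computed from one; I and e_prev carry over from the previous line; the table rounds u and y to 3 d.p., halves away from zero)
n=0: y=0, sp=-1, e=sp−y=-1; I=-1, D=e−e_prev=-1; u=0·(-1)+1·(-1)+3/4·(-1)=-1.75; next y=1/2·0+1/4·(-1.75)=-0.4375
n=1: y=-0.4375, sp=-1, e=sp−y=-0.5625; I=-1.5625, D=e−e_prev=0.4375; u=0·(-0.5625)+1·(-1.5625)+3/4·0.4375=-1.234375; next y=1/2·(-0.4375)+1/4·(-1.234375)≈-0.527344
n=2: y≈-0.527344, sp=-1, e=sp−y≈-0.472656; I≈-2.035156, D=e−e_prev≈0.089844; u=0·(-0.472656)+1·(-2.035156)+3/4·0.089844≈-1.967773; next y=1/2·(-0.527344)+1/4·(-1.967773)≈-0.755615
n=3: y≈-0.755615, sp=-1, e=sp−y≈-0.244385; I≈-2.279541, D=e−e_prev≈0.228271; u=0·(-0.244385)+1·(-2.279541)+3/4·0.228271≈-2.108337; next y=1/2·(-0.755615)+1/4·(-2.108337)≈-0.904892
n=4: y≈-0.904892, sp=-1, e=sp−y≈-0.095108; I≈-2.374649, D=e−e_prev≈0.149277; u=0·(-0.095108)+1·(-2.374649)+3/4·0.149277≈-2.262691; next y=1/2·(-0.904892)+1/4·(-2.262691)≈-1.018119
n=5: y≈-1.018119, sp=-1, e=sp−y≈0.018119; I≈-2.356530, D=e−e_prev≈0.113227; u=0·0.018119+1·(-2.356530)+3/4·0.113227≈-2.271610; next y=1/2·(-1.018119)+1/4·(-2.271610)≈-1.076962
n=6: y≈-1.076962, sp=-1, e=sp−y≈0.076962; I≈-2.279568, D=e−e_prev≈0.058843; u=0·0.076962+1·(-2.279568)+3/4·0.058843≈-2.235436; next y=1/2·(-1.076962)+1/4·(-2.235436)≈-1.097340
n=7: y≈-1.097340, sp=-1, e=sp−y≈0.097340; I≈-2.182228, D=e−e_prev≈0.020378; u=0·0.097340+1·(-2.182228)+3/4·0.020378≈-2.166945; next y=1/2·(-1.097340)+1/4·(-2.166945)≈-1.090406
n=8: y≈-1.090406, sp=1, e=sp−y≈2.090406; I≈-0.091822, D=e−e_prev≈1.993066; u=0·2.090406+1·(-0.091822)+3/4·1.993066≈1.402978; next y=1/2·(-1.090406)+1/4·1.402978≈-0.194459
n=9: y≈-0.194459, sp=1, e=sp−y≈1.194459; I≈1.102637, D=e−e_prev≈-0.895947; u=0·1.194459+1·1.102637+3/4·(-0.895947)≈0.430676; next y=1/2·(-0.194459)+1/4·0.430676≈0.010440
n=10: y≈0.010440, sp=1, e=sp−y≈0.989560; I≈2.092197, D=e−e_prev≈-0.204898; u=0·0.989560+1·2.092197+3/4·(-0.204898)≈1.938523; next y=1/2·0.010440+1/4·1.938523≈0.489851

0 -1 -1.750 0.000
1 -1 -1.234 -0.438
2 -1 -1.968 -0.527
3 -1 -2.108 -0.756
4 -1 -2.263 -0.905
5 -1 -2.272 -1.018
6 -1 -2.235 -1.077
7 -1 -2.167 -1.097
8 1 1.403 -1.090
9 1 0.431 -0.194
10 1 1.939 0.010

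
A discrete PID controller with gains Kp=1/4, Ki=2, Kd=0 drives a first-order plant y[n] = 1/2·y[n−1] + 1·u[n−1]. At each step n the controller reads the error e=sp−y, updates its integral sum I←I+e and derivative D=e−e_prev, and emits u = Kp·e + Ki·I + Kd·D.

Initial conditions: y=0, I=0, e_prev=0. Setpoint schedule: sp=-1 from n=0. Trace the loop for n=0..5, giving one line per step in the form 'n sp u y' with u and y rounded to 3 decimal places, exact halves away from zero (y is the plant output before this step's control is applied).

(exact arithmetic carried between steps; '≈' marks a value shown rounded to 6 d.p. or computed from one; I and e_prev carry over from the previous line; the table rounds u and y to 3 d.p., halves away from zero)
n=0: y=0, sp=-1, e=sp−y=-1; I=-1, D=e−e_prev=-1; u=1/4·(-1)+2·(-1)+0·(-1)=-2.25; next y=1/2·0+1·(-2.25)=-2.25
n=1: y=-2.25, sp=-1, e=sp−y=1.25; I=0.25, D=e−e_prev=2.25; u=1/4·1.25+2·0.25+0·2.25=0.8125; next y=1/2·(-2.25)+1·0.8125=-0.3125
n=2: y=-0.3125, sp=-1, e=sp−y=-0.6875; I=-0.4375, D=e−e_prev=-1.9375; u=1/4·(-0.6875)+2·(-0.4375)+0·(-1.9375)=-1.046875; next y=1/2·(-0.3125)+1·(-1.046875)=-1.203125
n=3: y=-1.203125, sp=-1, e=sp−y=0.203125; I=-0.234375, D=e−e_prev=0.890625; u=1/4·0.203125+2·(-0.234375)+0·0.890625≈-0.417969; next y=1/2·(-1.203125)+1·(-0.417969)≈-1.019531
n=4: y≈-1.019531, sp=-1, e=sp−y≈0.019531; I≈-0.214844, D=e−e_prev≈-0.183594; u=1/4·0.019531+2·(-0.214844)+0·(-0.183594)≈-0.424805; next y=1/2·(-1.019531)+1·(-0.424805)≈-0.934570
n=5: y≈-0.934570, sp=-1, e=sp−y≈-0.065430; I≈-0.280273, D=e−e_prev≈-0.084961; u=1/4·(-0.065430)+2·(-0.280273)+0·(-0.084961)≈-0.576904; next y=1/2·(-0.934570)+1·(-0.576904)≈-1.044189

0 -1 -2.250 0.000
1 -1 0.813 -2.250
2 -1 -1.047 -0.313
3 -1 -0.418 -1.203
4 -1 -0.425 -1.020
5 -1 -0.577 -0.935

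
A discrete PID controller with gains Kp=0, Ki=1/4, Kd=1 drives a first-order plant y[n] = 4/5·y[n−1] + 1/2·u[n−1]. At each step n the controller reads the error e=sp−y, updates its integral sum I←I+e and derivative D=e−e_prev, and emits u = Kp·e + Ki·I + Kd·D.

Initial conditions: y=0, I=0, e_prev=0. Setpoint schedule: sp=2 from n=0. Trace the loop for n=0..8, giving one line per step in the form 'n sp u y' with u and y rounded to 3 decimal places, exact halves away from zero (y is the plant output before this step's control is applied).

0 2 2.500 0.000
1 2 -0.563 1.250
2 2 1.539 0.719
3 2 0.546 1.345
4 2 1.330 1.349
5 2 1.003 1.744
6 2 1.272 1.897
7 2 1.130 2.153
8 2 1.180 2.287

(exact arithmetic carried between steps; '≈' marks a value shown rounded to 6 d.p. or computed from one; I and e_prev carry over from the previous line; the table rounds u and y to 3 d.p., halves away from zero)
n=0: y=0, sp=2, e=sp−y=2; I=2, D=e−e_prev=2; u=0·2+1/4·2+1·2=2.5; next y=4/5·0+1/2·2.5=1.25
n=1: y=1.25, sp=2, e=sp−y=0.75; I=2.75, D=e−e_prev=-1.25; u=0·0.75+1/4·2.75+1·(-1.25)=-0.5625; next y=4/5·1.25+1/2·(-0.5625)=0.71875
n=2: y=0.71875, sp=2, e=sp−y=1.28125; I=4.03125, D=e−e_prev=0.53125; u=0·1.28125+1/4·4.03125+1·0.53125≈1.539063; next y=4/5·0.71875+1/2·1.539063≈1.344531
n=3: y≈1.344531, sp=2, e=sp−y≈0.655469; I≈4.686719, D=e−e_prev≈-0.625781; u=0·0.655469+1/4·4.686719+1·(-0.625781)≈0.545898; next y=4/5·1.344531+1/2·0.545898≈1.348574
n=4: y≈1.348574, sp=2, e=sp−y≈0.651426; I≈5.338145, D=e−e_prev≈-0.004043; u=0·0.651426+1/4·5.338145+1·(-0.004043)≈1.330493; next y=4/5·1.348574+1/2·1.330493≈1.744106
n=5: y≈1.744106, sp=2, e=sp−y≈0.255894; I≈5.594039, D=e−e_prev≈-0.395532; u=0·0.255894+1/4·5.594039+1·(-0.395532)≈1.002978; next y=4/5·1.744106+1/2·1.002978≈1.896774
n=6: y≈1.896774, sp=2, e=sp−y≈0.103226; I≈5.697265, D=e−e_prev≈-0.152668; u=0·0.103226+1/4·5.697265+1·(-0.152668)≈1.271648; next y=4/5·1.896774+1/2·1.271648≈2.153243
n=7: y≈2.153243, sp=2, e=sp−y≈-0.153243; I≈5.544022, D=e−e_prev≈-0.256469; u=0·(-0.153243)+1/4·5.544022+1·(-0.256469)≈1.129536; next y=4/5·2.153243+1/2·1.129536≈2.287363
n=8: y≈2.287363, sp=2, e=sp−y≈-0.287363; I≈5.256659, D=e−e_prev≈-0.134119; u=0·(-0.287363)+1/4·5.256659+1·(-0.134119)≈1.180045; next y=4/5·2.287363+1/2·1.180045≈2.419913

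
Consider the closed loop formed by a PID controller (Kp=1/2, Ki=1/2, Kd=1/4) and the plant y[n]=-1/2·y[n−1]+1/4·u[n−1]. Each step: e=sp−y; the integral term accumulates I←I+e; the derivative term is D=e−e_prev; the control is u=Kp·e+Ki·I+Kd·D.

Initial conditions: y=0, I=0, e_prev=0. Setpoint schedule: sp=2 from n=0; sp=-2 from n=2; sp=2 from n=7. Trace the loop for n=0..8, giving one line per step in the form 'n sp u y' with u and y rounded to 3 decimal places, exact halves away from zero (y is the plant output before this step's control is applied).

0 2 2.500 0.000
1 2 2.219 0.625
2 -2 -1.459 0.242
3 -2 -0.766 -0.486
4 -2 -2.376 0.051
5 -2 -2.429 -0.620
6 -2 -3.690 -0.297
7 2 1.135 -0.774
8 2 -0.403 0.671

(exact arithmetic carried between steps; '≈' marks a value shown rounded to 6 d.p. or computed from one; I and e_prev carry over from the previous line; the table rounds u and y to 3 d.p., halves away from zero)
n=0: y=0, sp=2, e=sp−y=2; I=2, D=e−e_prev=2; u=1/2·2+1/2·2+1/4·2=2.5; next y=-1/2·0+1/4·2.5=0.625
n=1: y=0.625, sp=2, e=sp−y=1.375; I=3.375, D=e−e_prev=-0.625; u=1/2·1.375+1/2·3.375+1/4·(-0.625)=2.21875; next y=-1/2·0.625+1/4·2.21875≈0.242188
n=2: y≈0.242188, sp=-2, e=sp−y≈-2.242188; I≈1.132813, D=e−e_prev≈-3.617188; u=1/2·(-2.242188)+1/2·1.132813+1/4·(-3.617188)≈-1.458984; next y=-1/2·0.242188+1/4·(-1.458984)≈-0.485840
n=3: y≈-0.485840, sp=-2, e=sp−y≈-1.514160; I≈-0.381348, D=e−e_prev≈0.728027; u=1/2·(-1.514160)+1/2·(-0.381348)+1/4·0.728027≈-0.765747; next y=-1/2·(-0.485840)+1/4·(-0.765747)≈0.051483
n=4: y≈0.051483, sp=-2, e=sp−y≈-2.051483; I≈-2.432831, D=e−e_prev≈-0.537323; u=1/2·(-2.051483)+1/2·(-2.432831)+1/4·(-0.537323)≈-2.376488; next y=-1/2·0.051483+1/4·(-2.376488)≈-0.619864
n=5: y≈-0.619864, sp=-2, e=sp−y≈-1.380136; I≈-3.812967, D=e−e_prev≈0.671347; u=1/2·(-1.380136)+1/2·(-3.812967)+1/4·0.671347≈-2.428715; next y=-1/2·(-0.619864)+1/4·(-2.428715)≈-0.297247
n=6: y≈-0.297247, sp=-2, e=sp−y≈-1.702753; I≈-5.515720, D=e−e_prev≈-0.322616; u=1/2·(-1.702753)+1/2·(-5.515720)+1/4·(-0.322616)≈-3.689891; next y=-1/2·(-0.297247)+1/4·(-3.689891)≈-0.773849
n=7: y≈-0.773849, sp=2, e=sp−y≈2.773849; I≈-2.741871, D=e−e_prev≈4.476602; u=1/2·2.773849+1/2·(-2.741871)+1/4·4.476602≈1.135140; next y=-1/2·(-0.773849)+1/4·1.135140≈0.670709
n=8: y≈0.670709, sp=2, e=sp−y≈1.329291; I≈-1.412581, D=e−e_prev≈-1.444559; u=1/2·1.329291+1/2·(-1.412581)+1/4·(-1.444559)≈-0.402785; next y=-1/2·0.670709+1/4·(-0.402785)≈-0.436051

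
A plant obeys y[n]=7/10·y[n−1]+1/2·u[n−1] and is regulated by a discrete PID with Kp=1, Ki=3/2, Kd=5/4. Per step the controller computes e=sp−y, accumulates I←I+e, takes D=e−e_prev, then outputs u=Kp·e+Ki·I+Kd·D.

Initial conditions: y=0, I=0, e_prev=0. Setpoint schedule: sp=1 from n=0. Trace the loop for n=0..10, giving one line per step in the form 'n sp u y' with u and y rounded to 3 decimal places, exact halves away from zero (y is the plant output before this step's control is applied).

0 1 3.750 0.000
1 1 -3.031 1.875
2 1 5.793 -0.203
3 1 -6.090 2.754
4 1 9.493 -1.117
5 1 -11.227 3.964
6 1 16.189 -2.838
7 1 -20.104 6.108
8 1 27.983 -5.777
9 1 -35.674 9.948
10 1 48.640 -10.874

(exact arithmetic carried between steps; '≈' marks a value shown rounded to 6 d.p. or computed from one; I and e_prev carry over from the previous line; the table rounds u and y to 3 d.p., halves away from zero)
n=0: y=0, sp=1, e=sp−y=1; I=1, D=e−e_prev=1; u=1·1+3/2·1+5/4·1=3.75; next y=7/10·0+1/2·3.75=1.875
n=1: y=1.875, sp=1, e=sp−y=-0.875; I=0.125, D=e−e_prev=-1.875; u=1·(-0.875)+3/2·0.125+5/4·(-1.875)=-3.03125; next y=7/10·1.875+1/2·(-3.03125)=-0.203125
n=2: y=-0.203125, sp=1, e=sp−y=1.203125; I=1.328125, D=e−e_prev=2.078125; u=1·1.203125+3/2·1.328125+5/4·2.078125≈5.792969; next y=7/10·(-0.203125)+1/2·5.792969≈2.754297
n=3: y≈2.754297, sp=1, e=sp−y≈-1.754297; I≈-0.426172, D=e−e_prev≈-2.957422; u=1·(-1.754297)+3/2·(-0.426172)+5/4·(-2.957422)≈-6.090332; next y=7/10·2.754297+1/2·(-6.090332)≈-1.117158
n=4: y≈-1.117158, sp=1, e=sp−y≈2.117158; I≈1.690986, D=e−e_prev≈3.871455; u=1·2.117158+3/2·1.690986+5/4·3.871455≈9.492957; next y=7/10·(-1.117158)+1/2·9.492957≈3.964468
n=5: y≈3.964468, sp=1, e=sp−y≈-2.964468; I≈-1.273481, D=e−e_prev≈-5.081626; u=1·(-2.964468)+3/2·(-1.273481)+5/4·(-5.081626)≈-11.226721; next y=7/10·3.964468+1/2·(-11.226721)≈-2.838233
n=6: y≈-2.838233, sp=1, e=sp−y≈3.838233; I≈2.564752, D=e−e_prev≈6.802701; u=1·3.838233+3/2·2.564752+5/4·6.802701≈16.188738; next y=7/10·(-2.838233)+1/2·16.188738≈6.107606
n=7: y≈6.107606, sp=1, e=sp−y≈-5.107606; I≈-2.542853, D=e−e_prev≈-8.945839; u=1·(-5.107606)+3/2·(-2.542853)+5/4·(-8.945839)≈-20.104185; next y=7/10·6.107606+1/2·(-20.104185)≈-5.776768
n=8: y≈-5.776768, sp=1, e=sp−y≈6.776768; I≈4.233915, D=e−e_prev≈11.884374; u=1·6.776768+3/2·4.233915+5/4·11.884374≈27.983108; next y=7/10·(-5.776768)+1/2·27.983108≈9.947816
n=9: y≈9.947816, sp=1, e=sp−y≈-8.947816; I≈-4.713901, D=e−e_prev≈-15.724585; u=1·(-8.947816)+3/2·(-4.713901)+5/4·(-15.724585)≈-35.674399; next y=7/10·9.947816+1/2·(-35.674399)≈-10.873728
n=10: y≈-10.873728, sp=1, e=sp−y≈11.873728; I≈7.159827, D=e−e_prev≈20.821544; u=1·11.873728+3/2·7.159827+5/4·20.821544≈48.640399; next y=7/10·(-10.873728)+1/2·48.640399≈16.708590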